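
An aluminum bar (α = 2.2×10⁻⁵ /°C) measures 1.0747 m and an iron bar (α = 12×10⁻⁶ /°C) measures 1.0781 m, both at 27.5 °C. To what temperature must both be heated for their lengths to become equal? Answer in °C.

T = 345.1 °C

Equal length when α₁L₁ΔT − α₂L₂ΔT = L₂ − L₁ = 3.40×10⁻³ m
α₁L₁ = 2.36434×10⁻⁵, α₂L₂ = 1.29372×10⁻⁵ → Δ(αL) = 1.07062×10⁻⁵ m/K
ΔT = 3.40×10⁻³ / 1.07062×10⁻⁵ = 317.573 K, so T = 27.5 + 317.573 = 345.073 °C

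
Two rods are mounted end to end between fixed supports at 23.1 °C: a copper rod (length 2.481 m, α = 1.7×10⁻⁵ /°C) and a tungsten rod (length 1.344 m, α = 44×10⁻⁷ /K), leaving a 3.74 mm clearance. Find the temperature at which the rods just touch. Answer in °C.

T = 101 °C

α₁L₁ = 4.2177×10⁻⁵ m/K, α₂L₂ = 5.9136×10⁻⁶ m/K → total 4.80906×10⁻⁵ m/K
ΔT = g/(α₁L₁+α₂L₂) = 3.74×10⁻³ / 4.80906×10⁻⁵ = 77.77 K
T = 23.1 + 77.77 = 100.87 °C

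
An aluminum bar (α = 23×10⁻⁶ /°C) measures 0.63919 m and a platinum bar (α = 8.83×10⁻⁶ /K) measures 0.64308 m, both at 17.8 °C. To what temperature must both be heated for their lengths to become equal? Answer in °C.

T = 448.9 °C

L₁(1 + α₁ΔT) = L₂(1 + α₂ΔT) ⇒ ΔT = (L₂ − L₁)/(α₁L₁ − α₂L₂)
L₂ − L₁ = 0.64308 − 0.63919 = 3.89×10⁻³ m
α₁L₁ − α₂L₂ = 23×10⁻⁶×0.63919 − 8.83×10⁻⁶×0.64308 = 9.0229736×10⁻⁶ m/K
ΔT = 3.89×10⁻³ / 9.0229736×10⁻⁶ = 431.122 K
T = 17.8 + 431.122 = 448.922 °C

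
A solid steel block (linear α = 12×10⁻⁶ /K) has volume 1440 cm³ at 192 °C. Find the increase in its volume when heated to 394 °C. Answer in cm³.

ΔV = 10.5 cm³

Isotropic solid: β ≈ 3α = 3.6×10⁻⁵ /K; ΔT = 202 K
ΔV = 3αV₀ΔT = 3(12×10⁻⁶)(1440)(202) = 10.5 cm³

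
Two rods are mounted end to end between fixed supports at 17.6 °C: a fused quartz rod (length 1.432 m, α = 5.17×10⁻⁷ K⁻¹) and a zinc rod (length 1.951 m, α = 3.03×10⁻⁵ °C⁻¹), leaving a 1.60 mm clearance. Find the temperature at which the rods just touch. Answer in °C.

T = 44.3 °C

Gap closes when ΔL₁ + ΔL₂ = 1.60 mm = 1.60×10⁻³ m
(α₁L₁ + α₂L₂)ΔT = g
α₁L₁ + α₂L₂ = 5.17×10⁻⁷×1.432 + 3.03×10⁻⁵×1.951 = 5.9855644×10⁻⁵ m/K
ΔT = 1.60×10⁻³ / 5.9855644×10⁻⁵ = 26.731 K
T = 17.6 + 26.731 = 44.331 °C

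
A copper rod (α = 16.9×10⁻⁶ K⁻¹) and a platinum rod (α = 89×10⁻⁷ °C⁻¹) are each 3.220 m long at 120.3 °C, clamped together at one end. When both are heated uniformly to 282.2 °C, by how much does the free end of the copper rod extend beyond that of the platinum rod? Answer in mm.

4.17 mm

ΔT = 161.9 K
copper: ΔL = 16.9×10⁻⁶ × 3.220 m × 161.9 = 8.8103×10⁻³ m = 8.8103 mm
platinum: ΔL = 89×10⁻⁷ × 3.220 m × 161.9 = 4.6397×10⁻³ m = 4.6397 mm
difference = 8.8103 − 4.6397 = 4.1706 mm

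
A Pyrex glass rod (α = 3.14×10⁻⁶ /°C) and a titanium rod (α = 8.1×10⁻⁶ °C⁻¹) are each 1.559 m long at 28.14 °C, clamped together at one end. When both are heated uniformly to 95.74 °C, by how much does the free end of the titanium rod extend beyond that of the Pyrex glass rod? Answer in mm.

ΔT = 67.60 K
Pyrex glass: ΔL = 3.14×10⁻⁶ × 1.559 m × 67.60 = 3.3092×10⁻⁴ m = 0.33092 mm
titanium: ΔL = 8.1×10⁻⁶ × 1.559 m × 67.60 = 8.5365×10⁻⁴ m = 0.85365 mm
difference = 0.85365 − 0.33092 = 0.52273 mm

0.523 mm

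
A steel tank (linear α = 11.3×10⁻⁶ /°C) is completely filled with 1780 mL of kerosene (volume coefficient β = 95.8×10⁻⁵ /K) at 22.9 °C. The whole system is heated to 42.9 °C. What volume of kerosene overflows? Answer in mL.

The tank also expands: β_container ≈ 3α = 3.39×10⁻⁵ /K
Net overflow = V₀(β_liq − 3α_cont)ΔT
β − 3α = 9.58×10⁻⁴ − 3.39×10⁻⁵ = 9.241×10⁻⁴ /K; ΔT = 20.0 K
ΔV = 1780 × 9.241×10⁻⁴ × 20.0 = 32.9 mL

32.9 mL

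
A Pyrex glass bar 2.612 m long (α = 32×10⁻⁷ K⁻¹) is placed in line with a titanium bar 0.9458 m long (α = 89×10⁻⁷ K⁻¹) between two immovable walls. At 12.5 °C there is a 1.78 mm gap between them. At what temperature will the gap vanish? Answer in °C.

α₁L₁ = 8.3584×10⁻⁶ m/K, α₂L₂ = 8.41762×10⁻⁶ m/K → total 1.677602×10⁻⁵ m/K
ΔT = g/(α₁L₁+α₂L₂) = 1.78×10⁻³ / 1.677602×10⁻⁵ = 106.10 K
T = 12.5 + 106.10 = 118.60 °C

T = 119 °C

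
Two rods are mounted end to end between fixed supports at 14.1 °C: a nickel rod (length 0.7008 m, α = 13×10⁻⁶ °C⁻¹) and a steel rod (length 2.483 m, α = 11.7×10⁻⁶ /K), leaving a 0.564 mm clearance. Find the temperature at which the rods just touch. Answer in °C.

Gap closes when ΔL₁ + ΔL₂ = 0.564 mm = 5.64×10⁻⁴ m
(α₁L₁ + α₂L₂)ΔT = g
α₁L₁ + α₂L₂ = 13×10⁻⁶×0.7008 + 11.7×10⁻⁶×2.483 = 3.81615×10⁻⁵ m/K
ΔT = 5.64×10⁻⁴ / 3.81615×10⁻⁵ = 14.779 K
T = 14.1 + 14.779 = 28.879 °C

T = 28.9 °C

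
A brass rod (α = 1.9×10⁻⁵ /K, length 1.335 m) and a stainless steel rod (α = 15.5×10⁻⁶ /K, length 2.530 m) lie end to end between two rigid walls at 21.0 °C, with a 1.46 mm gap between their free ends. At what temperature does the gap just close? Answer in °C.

Gap closes when ΔL₁ + ΔL₂ = 1.46 mm = 1.46×10⁻³ m
(α₁L₁ + α₂L₂)ΔT = g
α₁L₁ + α₂L₂ = 1.9×10⁻⁵×1.335 + 15.5×10⁻⁶×2.530 = 6.458×10⁻⁵ m/K
ΔT = 1.46×10⁻³ / 6.458×10⁻⁵ = 22.608 K
T = 21.0 + 22.608 = 43.608 °C

T = 43.6 °C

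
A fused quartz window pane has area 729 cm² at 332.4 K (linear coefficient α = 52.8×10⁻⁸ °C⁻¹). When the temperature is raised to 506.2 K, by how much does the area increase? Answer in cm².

ΔA = 0.134 cm²

Area coefficient ≈ 2α; |ΔT| = 173.8 K
ΔA = 2αA₀ΔT = 2(52.8×10⁻⁸)(729)(173.8) = 0.134 cm²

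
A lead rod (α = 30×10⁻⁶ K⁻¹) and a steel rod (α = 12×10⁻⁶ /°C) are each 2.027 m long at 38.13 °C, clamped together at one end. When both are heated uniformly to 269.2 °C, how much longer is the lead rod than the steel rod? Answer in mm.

ΔT = 231.07 K
lead: ΔL = 30×10⁻⁶ × 2.027 m × 231.07 = 1.4051×10⁻² m = 14.051 mm
steel: ΔL = 12×10⁻⁶ × 2.027 m × 231.07 = 5.6205×10⁻³ m = 5.6205 mm
difference = 14.051 − 5.6205 = 8.4305 mm

8.43 mm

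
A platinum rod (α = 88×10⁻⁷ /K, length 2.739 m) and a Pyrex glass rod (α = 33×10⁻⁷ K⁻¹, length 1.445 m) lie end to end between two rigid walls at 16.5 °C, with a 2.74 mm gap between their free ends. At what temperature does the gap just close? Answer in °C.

T = 111 °C

Gap closes when ΔL₁ + ΔL₂ = 2.74 mm = 2.74×10⁻³ m
(α₁L₁ + α₂L₂)ΔT = g
α₁L₁ + α₂L₂ = 88×10⁻⁷×2.739 + 33×10⁻⁷×1.445 = 2.88717×10⁻⁵ m/K
ΔT = 2.74×10⁻³ / 2.88717×10⁻⁵ = 94.90 K
T = 16.5 + 94.90 = 111.40 °C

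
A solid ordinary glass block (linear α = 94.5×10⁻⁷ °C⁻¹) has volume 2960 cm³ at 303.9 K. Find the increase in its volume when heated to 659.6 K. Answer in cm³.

ΔV = 29.8 cm³

Isotropic solid: β ≈ 3α = 2.8×10⁻⁵ /K; ΔT = 355.7 K
ΔV = 3αV₀ΔT = 3(94.5×10⁻⁷)(2960)(355.7) = 29.8 cm³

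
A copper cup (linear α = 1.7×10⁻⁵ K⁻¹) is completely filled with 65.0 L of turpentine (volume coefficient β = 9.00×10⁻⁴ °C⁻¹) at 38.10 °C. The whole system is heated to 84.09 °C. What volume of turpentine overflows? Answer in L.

2.54 L

The cup also expands: β_container ≈ 3α = 5.1×10⁻⁵ /K
Net overflow = V₀(β_liq − 3α_cont)ΔT
β − 3α = 9.00×10⁻⁴ − 5.1×10⁻⁵ = 8.49×10⁻⁴ /K; ΔT = 45.99 K
ΔV = 65.0 × 8.49×10⁻⁴ × 45.99 = 2.54 L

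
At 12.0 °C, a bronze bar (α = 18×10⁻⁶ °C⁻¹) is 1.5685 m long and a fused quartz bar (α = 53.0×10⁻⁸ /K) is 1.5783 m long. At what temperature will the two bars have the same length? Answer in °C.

T = 369.7 °C

Equal length when α₁L₁ΔT − α₂L₂ΔT = L₂ − L₁ = 9.80×10⁻³ m
α₁L₁ = 2.8233×10⁻⁵, α₂L₂ = 8.36499×10⁻⁷ → Δ(αL) = 2.7396501×10⁻⁵ m/K
ΔT = 9.80×10⁻³ / 2.7396501×10⁻⁵ = 357.710 K, so T = 12.0 + 357.710 = 369.710 °C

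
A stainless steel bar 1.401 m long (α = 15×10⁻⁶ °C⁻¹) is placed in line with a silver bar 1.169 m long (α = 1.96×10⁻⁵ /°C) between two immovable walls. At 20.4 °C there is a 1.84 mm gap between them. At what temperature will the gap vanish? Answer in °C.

Gap closes when ΔL₁ + ΔL₂ = 1.84 mm = 1.84×10⁻³ m
(α₁L₁ + α₂L₂)ΔT = g
α₁L₁ + α₂L₂ = 15×10⁻⁶×1.401 + 1.96×10⁻⁵×1.169 = 4.39274×10⁻⁵ m/K
ΔT = 1.84×10⁻³ / 4.39274×10⁻⁵ = 41.887 K
T = 20.4 + 41.887 = 62.287 °C

T = 62.3 °C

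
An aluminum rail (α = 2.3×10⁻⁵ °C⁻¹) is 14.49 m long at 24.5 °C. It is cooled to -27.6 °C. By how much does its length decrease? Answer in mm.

ΔL = 17.4 mm

|ΔT| = |-27.6 − 24.5| = 52.1 K
ΔL = αL₀ΔT = (2.3×10⁻⁵)(14.49)(52.1) = 1.74×10⁻² m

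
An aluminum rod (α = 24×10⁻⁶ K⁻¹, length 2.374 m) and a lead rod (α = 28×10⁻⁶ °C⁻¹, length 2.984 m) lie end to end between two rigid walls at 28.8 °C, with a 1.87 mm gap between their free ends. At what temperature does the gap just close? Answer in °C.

T = 42.1 °C

Gap closes when ΔL₁ + ΔL₂ = 1.87 mm = 1.87×10⁻³ m
(α₁L₁ + α₂L₂)ΔT = g
α₁L₁ + α₂L₂ = 24×10⁻⁶×2.374 + 28×10⁻⁶×2.984 = 1.40528×10⁻⁴ m/K
ΔT = 1.87×10⁻³ / 1.40528×10⁻⁴ = 13.307 K
T = 28.8 + 13.307 = 42.107 °C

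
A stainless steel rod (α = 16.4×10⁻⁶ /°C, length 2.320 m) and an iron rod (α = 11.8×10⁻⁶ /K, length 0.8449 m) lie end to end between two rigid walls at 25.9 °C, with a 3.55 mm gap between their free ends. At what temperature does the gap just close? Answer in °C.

T = 99.8 °C

α₁L₁ = 3.8048×10⁻⁵ m/K, α₂L₂ = 9.96982×10⁻⁶ m/K → total 4.801782×10⁻⁵ m/K
ΔT = g/(α₁L₁+α₂L₂) = 3.55×10⁻³ / 4.801782×10⁻⁵ = 73.931 K
T = 25.9 + 73.931 = 99.831 °C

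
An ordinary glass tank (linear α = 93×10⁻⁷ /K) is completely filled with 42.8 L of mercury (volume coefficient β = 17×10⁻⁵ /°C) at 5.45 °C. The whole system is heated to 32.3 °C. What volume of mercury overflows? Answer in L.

The tank also expands: β_container ≈ 3α = 2.79×10⁻⁵ /K
Net overflow = V₀(β_liq − 3α_cont)ΔT
β − 3α = 1.70×10⁻⁴ − 2.79×10⁻⁵ = 1.421×10⁻⁴ /K; ΔT = 26.85 K
ΔV = 42.8 × 1.421×10⁻⁴ × 26.85 = 0.163 L

0.163 L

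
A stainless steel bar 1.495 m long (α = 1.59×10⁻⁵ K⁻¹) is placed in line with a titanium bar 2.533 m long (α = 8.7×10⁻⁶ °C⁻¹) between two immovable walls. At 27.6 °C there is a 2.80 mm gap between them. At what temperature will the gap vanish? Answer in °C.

Gap closes when ΔL₁ + ΔL₂ = 2.80 mm = 2.80×10⁻³ m
(α₁L₁ + α₂L₂)ΔT = g
α₁L₁ + α₂L₂ = 1.59×10⁻⁵×1.495 + 8.7×10⁻⁶×2.533 = 4.58076×10⁻⁵ m/K
ΔT = 2.80×10⁻³ / 4.58076×10⁻⁵ = 61.125 K
T = 27.6 + 61.125 = 88.725 °C

T = 88.7 °C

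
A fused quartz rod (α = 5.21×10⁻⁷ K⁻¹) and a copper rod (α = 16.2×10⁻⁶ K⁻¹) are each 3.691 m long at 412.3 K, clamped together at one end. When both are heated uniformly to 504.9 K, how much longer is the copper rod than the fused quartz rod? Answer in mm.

5.36 mm

ΔT = 92.6 K
fused quartz: ΔL = 5.21×10⁻⁷ × 3.691 m × 92.6 = 1.7807×10⁻⁴ m = 0.17807 mm
copper: ΔL = 16.2×10⁻⁶ × 3.691 m × 92.6 = 5.5369×10⁻³ m = 5.5369 mm
difference = 5.5369 − 0.17807 = 5.35883 mm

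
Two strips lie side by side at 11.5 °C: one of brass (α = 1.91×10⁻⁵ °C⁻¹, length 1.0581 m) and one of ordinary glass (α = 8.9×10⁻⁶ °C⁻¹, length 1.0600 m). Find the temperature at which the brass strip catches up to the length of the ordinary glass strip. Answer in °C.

T = 187.8 °C

L₁(1 + α₁ΔT) = L₂(1 + α₂ΔT) ⇒ ΔT = (L₂ − L₁)/(α₁L₁ − α₂L₂)
L₂ − L₁ = 1.0600 − 1.0581 = 1.90×10⁻³ m
α₁L₁ − α₂L₂ = 1.91×10⁻⁵×1.0581 − 8.9×10⁻⁶×1.0600 = 1.077571×10⁻⁵ m/K
ΔT = 1.90×10⁻³ / 1.077571×10⁻⁵ = 176.322 K
T = 11.5 + 176.322 = 187.822 °C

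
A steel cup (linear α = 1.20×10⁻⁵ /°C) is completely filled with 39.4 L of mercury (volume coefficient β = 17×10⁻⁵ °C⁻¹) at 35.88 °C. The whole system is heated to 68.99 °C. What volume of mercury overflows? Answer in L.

0.175 L

The cup also expands: β_container ≈ 3α = 3.6×10⁻⁵ /K
Net overflow = V₀(β_liq − 3α_cont)ΔT
β − 3α = 1.70×10⁻⁴ − 3.6×10⁻⁵ = 1.34×10⁻⁴ /K; ΔT = 33.11 K
ΔV = 39.4 × 1.34×10⁻⁴ × 33.11 = 0.175 L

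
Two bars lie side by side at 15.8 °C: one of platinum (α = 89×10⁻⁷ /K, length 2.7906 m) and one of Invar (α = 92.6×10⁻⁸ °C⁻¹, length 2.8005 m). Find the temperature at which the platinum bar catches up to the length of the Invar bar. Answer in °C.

T = 460.9 °C

Equal length when α₁L₁ΔT − α₂L₂ΔT = L₂ − L₁ = 9.90×10⁻³ m
α₁L₁ = 2.483634×10⁻⁵, α₂L₂ = 2.593263×10⁻⁶ → Δ(αL) = 2.2243077×10⁻⁵ m/K
ΔT = 9.90×10⁻³ / 2.2243077×10⁻⁵ = 445.082 K, so T = 15.8 + 445.082 = 460.882 °C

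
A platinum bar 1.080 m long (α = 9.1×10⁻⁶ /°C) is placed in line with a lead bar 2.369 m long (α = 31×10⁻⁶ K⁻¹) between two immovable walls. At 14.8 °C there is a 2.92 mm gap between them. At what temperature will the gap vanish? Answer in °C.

α₁L₁ = 9.828×10⁻⁶ m/K, α₂L₂ = 7.3439×10⁻⁵ m/K → total 8.3267×10⁻⁵ m/K
ΔT = g/(α₁L₁+α₂L₂) = 2.92×10⁻³ / 8.3267×10⁻⁵ = 35.068 K
T = 14.8 + 35.068 = 49.868 °C

T = 49.9 °C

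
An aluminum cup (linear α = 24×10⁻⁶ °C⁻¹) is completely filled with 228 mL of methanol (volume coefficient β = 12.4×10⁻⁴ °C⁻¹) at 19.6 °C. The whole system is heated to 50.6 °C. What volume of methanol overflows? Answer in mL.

The cup also expands: β_container ≈ 3α = 7.2×10⁻⁵ /K
Net overflow = V₀(β_liq − 3α_cont)ΔT
β − 3α = 1.24×10⁻³ − 7.2×10⁻⁵ = 1.168×10⁻³ /K; ΔT = 31.0 K
ΔV = 228 × 1.168×10⁻³ × 31.0 = 8.26 mL

8.26 mL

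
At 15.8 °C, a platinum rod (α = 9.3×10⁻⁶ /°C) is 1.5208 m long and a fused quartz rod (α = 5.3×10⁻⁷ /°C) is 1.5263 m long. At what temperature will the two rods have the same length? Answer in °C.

T = 428.3 °C

Equal length when α₁L₁ΔT − α₂L₂ΔT = L₂ − L₁ = 5.50×10⁻³ m
α₁L₁ = 1.414344×10⁻⁵, α₂L₂ = 8.08939×10⁻⁷ → Δ(αL) = 1.3334501×10⁻⁵ m/K
ΔT = 5.50×10⁻³ / 1.3334501×10⁻⁵ = 412.464 K, so T = 15.8 + 412.464 = 428.264 °C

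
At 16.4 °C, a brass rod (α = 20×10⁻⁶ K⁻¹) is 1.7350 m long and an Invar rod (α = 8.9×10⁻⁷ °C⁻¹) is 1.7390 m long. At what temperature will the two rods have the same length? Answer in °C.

Equal length when α₁L₁ΔT − α₂L₂ΔT = L₂ − L₁ = 4.00×10⁻³ m
α₁L₁ = 3.470×10⁻⁵, α₂L₂ = 1.54771×10⁻⁶ → Δ(αL) = 3.315229×10⁻⁵ m/K
ΔT = 4.00×10⁻³ / 3.315229×10⁻⁵ = 120.655 K, so T = 16.4 + 120.655 = 137.055 °C

T = 137.1 °C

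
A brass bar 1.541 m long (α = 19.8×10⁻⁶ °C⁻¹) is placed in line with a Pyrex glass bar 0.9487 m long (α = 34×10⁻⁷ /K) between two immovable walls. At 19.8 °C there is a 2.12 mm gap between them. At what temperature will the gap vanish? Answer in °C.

T = 82.6 °C

α₁L₁ = 3.05118×10⁻⁵ m/K, α₂L₂ = 3.22558×10⁻⁶ m/K → total 3.373738×10⁻⁵ m/K
ΔT = g/(α₁L₁+α₂L₂) = 2.12×10⁻³ / 3.373738×10⁻⁵ = 62.838 K
T = 19.8 + 62.838 = 82.638 °C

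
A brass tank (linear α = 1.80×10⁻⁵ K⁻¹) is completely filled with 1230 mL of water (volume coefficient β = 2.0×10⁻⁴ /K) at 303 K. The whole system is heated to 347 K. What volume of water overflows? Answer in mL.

7.90 mL

The tank also expands: β_container ≈ 3α = 5.4×10⁻⁵ /K
Net overflow = V₀(β_liq − 3α_cont)ΔT
β − 3α = 2.00×10⁻⁴ − 5.4×10⁻⁵ = 1.46×10⁻⁴ /K; ΔT = 44 K
ΔV = 1230 × 1.46×10⁻⁴ × 44 = 7.90 mL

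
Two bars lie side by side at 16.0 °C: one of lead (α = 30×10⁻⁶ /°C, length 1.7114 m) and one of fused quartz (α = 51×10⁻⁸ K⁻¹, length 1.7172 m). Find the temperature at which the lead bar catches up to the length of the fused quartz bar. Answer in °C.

T = 130.9 °C

Equal length when α₁L₁ΔT − α₂L₂ΔT = L₂ − L₁ = 5.80×10⁻³ m
α₁L₁ = 5.1342×10⁻⁵, α₂L₂ = 8.75772×10⁻⁷ → Δ(αL) = 5.0466228×10⁻⁵ m/K
ΔT = 5.80×10⁻³ / 5.0466228×10⁻⁵ = 114.928 K, so T = 16.0 + 114.928 = 130.928 °C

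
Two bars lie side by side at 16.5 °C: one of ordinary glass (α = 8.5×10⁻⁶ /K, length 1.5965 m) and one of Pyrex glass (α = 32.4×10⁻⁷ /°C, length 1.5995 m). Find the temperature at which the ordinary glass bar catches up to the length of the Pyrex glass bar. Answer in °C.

L₁(1 + α₁ΔT) = L₂(1 + α₂ΔT) ⇒ ΔT = (L₂ − L₁)/(α₁L₁ − α₂L₂)
L₂ − L₁ = 1.5995 − 1.5965 = 3.00×10⁻³ m
α₁L₁ − α₂L₂ = 8.5×10⁻⁶×1.5965 − 32.4×10⁻⁷×1.5995 = 8.38787×10⁻⁶ m/K
ΔT = 3.00×10⁻³ / 8.38787×10⁻⁶ = 357.659 K
T = 16.5 + 357.659 = 374.159 °C

T = 374.2 °C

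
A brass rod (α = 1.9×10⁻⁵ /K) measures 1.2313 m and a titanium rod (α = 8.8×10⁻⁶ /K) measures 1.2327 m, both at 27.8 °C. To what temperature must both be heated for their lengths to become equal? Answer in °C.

L₁(1 + α₁ΔT) = L₂(1 + α₂ΔT) ⇒ ΔT = (L₂ − L₁)/(α₁L₁ − α₂L₂)
L₂ − L₁ = 1.2327 − 1.2313 = 1.40×10⁻³ m
α₁L₁ − α₂L₂ = 1.9×10⁻⁵×1.2313 − 8.8×10⁻⁶×1.2327 = 1.254694×10⁻⁵ m/K
ΔT = 1.40×10⁻³ / 1.254694×10⁻⁵ = 111.581 K
T = 27.8 + 111.581 = 139.381 °C

T = 139.4 °C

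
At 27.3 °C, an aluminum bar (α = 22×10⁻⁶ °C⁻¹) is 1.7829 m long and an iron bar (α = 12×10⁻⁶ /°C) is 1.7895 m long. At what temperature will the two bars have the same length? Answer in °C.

T = 399.1 °C

Equal length when α₁L₁ΔT − α₂L₂ΔT = L₂ − L₁ = 6.60×10⁻³ m
α₁L₁ = 3.92238×10⁻⁵, α₂L₂ = 2.1474×10⁻⁵ → Δ(αL) = 1.77498×10⁻⁵ m/K
ΔT = 6.60×10⁻³ / 1.77498×10⁻⁵ = 371.835 K, so T = 27.3 + 371.835 = 399.135 °C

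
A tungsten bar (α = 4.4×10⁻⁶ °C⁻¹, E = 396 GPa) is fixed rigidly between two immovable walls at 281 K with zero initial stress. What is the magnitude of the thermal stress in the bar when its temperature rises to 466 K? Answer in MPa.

σ = 322 MPa

Fully constrained: the free strain ε = αΔT is blocked, so σ = Eε = EαΔT.
|ΔT| = 185 K
σ = 396×10⁹ × 4.4×10⁻⁶ × 185 = 3.22×10⁸ Pa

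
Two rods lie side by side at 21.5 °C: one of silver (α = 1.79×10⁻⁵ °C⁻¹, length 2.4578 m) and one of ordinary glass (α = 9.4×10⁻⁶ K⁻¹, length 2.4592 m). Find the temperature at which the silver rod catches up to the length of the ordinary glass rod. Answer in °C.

L₁(1 + α₁ΔT) = L₂(1 + α₂ΔT) ⇒ ΔT = (L₂ − L₁)/(α₁L₁ − α₂L₂)
L₂ − L₁ = 2.4592 − 2.4578 = 1.40×10⁻³ m
α₁L₁ − α₂L₂ = 1.79×10⁻⁵×2.4578 − 9.4×10⁻⁶×2.4592 = 2.087814×10⁻⁵ m/K
ΔT = 1.40×10⁻³ / 2.087814×10⁻⁵ = 67.0558 K
T = 21.5 + 67.0558 = 88.5558 °C

T = 88.56 °C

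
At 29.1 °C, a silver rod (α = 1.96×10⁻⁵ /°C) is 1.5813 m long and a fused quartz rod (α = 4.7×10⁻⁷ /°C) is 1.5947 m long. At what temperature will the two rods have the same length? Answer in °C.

Equal length when α₁L₁ΔT − α₂L₂ΔT = L₂ − L₁ = 1.34×10⁻² m
α₁L₁ = 3.099348×10⁻⁵, α₂L₂ = 7.49509×10⁻⁷ → Δ(αL) = 3.0243971×10⁻⁵ m/K
ΔT = 1.34×10⁻² / 3.0243971×10⁻⁵ = 443.064 K, so T = 29.1 + 443.064 = 472.164 °C

T = 472.2 °C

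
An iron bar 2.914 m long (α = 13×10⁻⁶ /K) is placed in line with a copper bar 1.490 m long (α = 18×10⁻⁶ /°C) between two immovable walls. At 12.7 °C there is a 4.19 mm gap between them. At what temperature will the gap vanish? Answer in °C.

α₁L₁ = 3.7882×10⁻⁵ m/K, α₂L₂ = 2.682×10⁻⁵ m/K → total 6.4702×10⁻⁵ m/K
ΔT = g/(α₁L₁+α₂L₂) = 4.19×10⁻³ / 6.4702×10⁻⁵ = 64.758 K
T = 12.7 + 64.758 = 77.458 °C

T = 77.5 °C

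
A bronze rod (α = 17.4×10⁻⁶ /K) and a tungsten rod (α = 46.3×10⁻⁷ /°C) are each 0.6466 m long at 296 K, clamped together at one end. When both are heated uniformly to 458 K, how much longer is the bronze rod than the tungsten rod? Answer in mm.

1.34 mm

ΔT = 162 K
bronze: ΔL = 17.4×10⁻⁶ × 0.6466 m × 162 = 1.8226×10⁻³ m = 1.8226 mm
tungsten: ΔL = 46.3×10⁻⁷ × 0.6466 m × 162 = 4.8499×10⁻⁴ m = 0.48499 mm
difference = 1.8226 − 0.48499 = 1.33761 mm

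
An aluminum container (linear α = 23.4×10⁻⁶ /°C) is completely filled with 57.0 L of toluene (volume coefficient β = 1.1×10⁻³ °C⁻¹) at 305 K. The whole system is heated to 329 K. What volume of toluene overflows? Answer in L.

The container also expands: β_container ≈ 3α = 7.02×10⁻⁵ /K
Net overflow = V₀(β_liq − 3α_cont)ΔT
β − 3α = 1.10×10⁻³ − 7.02×10⁻⁵ = 1.0298×10⁻³ /K; ΔT = 24 K
ΔV = 57.0 × 1.0298×10⁻³ × 24 = 1.41 L

1.41 L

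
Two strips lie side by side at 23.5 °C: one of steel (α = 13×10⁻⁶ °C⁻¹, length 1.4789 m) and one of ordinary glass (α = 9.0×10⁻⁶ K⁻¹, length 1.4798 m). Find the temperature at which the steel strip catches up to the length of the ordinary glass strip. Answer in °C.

L₁(1 + α₁ΔT) = L₂(1 + α₂ΔT) ⇒ ΔT = (L₂ − L₁)/(α₁L₁ − α₂L₂)
L₂ − L₁ = 1.4798 − 1.4789 = 9.00×10⁻⁴ m
α₁L₁ − α₂L₂ = 13×10⁻⁶×1.4789 − 9.0×10⁻⁶×1.4798 = 5.9075×10⁻⁶ m/K
ΔT = 9.00×10⁻⁴ / 5.9075×10⁻⁶ = 152.349 K
T = 23.5 + 152.349 = 175.849 °C

T = 175.8 °C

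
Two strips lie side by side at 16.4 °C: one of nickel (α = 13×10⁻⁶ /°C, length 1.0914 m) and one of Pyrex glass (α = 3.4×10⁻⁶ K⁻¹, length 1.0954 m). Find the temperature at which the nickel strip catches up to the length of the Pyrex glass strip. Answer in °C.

T = 398.7 °C

L₁(1 + α₁ΔT) = L₂(1 + α₂ΔT) ⇒ ΔT = (L₂ − L₁)/(α₁L₁ − α₂L₂)
L₂ − L₁ = 1.0954 − 1.0914 = 4.00×10⁻³ m
α₁L₁ − α₂L₂ = 13×10⁻⁶×1.0914 − 3.4×10⁻⁶×1.0954 = 1.046384×10⁻⁵ m/K
ΔT = 4.00×10⁻³ / 1.046384×10⁻⁵ = 382.269 K
T = 16.4 + 382.269 = 398.669 °C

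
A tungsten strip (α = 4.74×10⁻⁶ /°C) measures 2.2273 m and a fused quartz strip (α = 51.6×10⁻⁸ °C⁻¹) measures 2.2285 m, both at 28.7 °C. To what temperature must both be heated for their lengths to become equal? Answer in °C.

Equal length when α₁L₁ΔT − α₂L₂ΔT = L₂ − L₁ = 1.20×10⁻³ m
α₁L₁ = 1.0557402×10⁻⁵, α₂L₂ = 1.149906×10⁻⁶ → Δ(αL) = 9.407496×10⁻⁶ m/K
ΔT = 1.20×10⁻³ / 9.407496×10⁻⁶ = 127.558 K, so T = 28.7 + 127.558 = 156.258 °C

T = 156.3 °C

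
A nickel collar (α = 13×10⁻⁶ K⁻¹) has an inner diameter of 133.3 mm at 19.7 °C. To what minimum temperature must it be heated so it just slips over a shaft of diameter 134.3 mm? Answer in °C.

T = 597 °C

Required Δd = 134.3 − 133.3 = 1.0 mm
Δd = αd₀ΔT ⇒ ΔT = Δd/(αd₀) = 1.0 / (13×10⁻⁶ × 133.3) = 577.07 K
T_min = 19.7 + 577.07 = 596.77 °C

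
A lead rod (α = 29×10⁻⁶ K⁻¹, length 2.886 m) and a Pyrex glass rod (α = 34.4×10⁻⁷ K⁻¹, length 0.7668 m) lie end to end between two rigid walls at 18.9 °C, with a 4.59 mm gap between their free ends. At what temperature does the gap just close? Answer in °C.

T = 72.1 °C

Gap closes when ΔL₁ + ΔL₂ = 4.59 mm = 4.59×10⁻³ m
(α₁L₁ + α₂L₂)ΔT = g
α₁L₁ + α₂L₂ = 29×10⁻⁶×2.886 + 34.4×10⁻⁷×0.7668 = 8.6331792×10⁻⁵ m/K
ΔT = 4.59×10⁻³ / 8.6331792×10⁻⁵ = 53.167 K
T = 18.9 + 53.167 = 72.067 °C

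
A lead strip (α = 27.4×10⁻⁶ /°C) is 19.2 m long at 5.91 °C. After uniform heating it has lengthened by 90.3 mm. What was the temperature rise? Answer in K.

ΔT = 172 K

ΔL = αL₀ΔT ⇒ ΔT = ΔL / (αL₀)
ΔT = 90.3×10⁻³ m / (27.4×10⁻⁶ × 19.2 m) = 171.65 K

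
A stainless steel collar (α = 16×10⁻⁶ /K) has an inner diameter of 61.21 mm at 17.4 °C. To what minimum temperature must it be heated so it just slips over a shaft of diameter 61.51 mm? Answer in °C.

Required Δd = 61.51 − 61.21 = 0.30 mm
Δd = αd₀ΔT ⇒ ΔT = Δd/(αd₀) = 0.30 / (16×10⁻⁶ × 61.21) = 306.32 K
T_min = 17.4 + 306.32 = 323.72 °C

T = 324 °C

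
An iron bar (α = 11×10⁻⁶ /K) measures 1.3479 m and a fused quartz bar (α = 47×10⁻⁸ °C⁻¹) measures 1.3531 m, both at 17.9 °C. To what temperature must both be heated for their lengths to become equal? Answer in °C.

T = 384.3 °C

L₁(1 + α₁ΔT) = L₂(1 + α₂ΔT) ⇒ ΔT = (L₂ − L₁)/(α₁L₁ − α₂L₂)
L₂ − L₁ = 1.3531 − 1.3479 = 5.20×10⁻³ m
α₁L₁ − α₂L₂ = 11×10⁻⁶×1.3479 − 47×10⁻⁸×1.3531 = 1.4190943×10⁻⁵ m/K
ΔT = 5.20×10⁻³ / 1.4190943×10⁻⁵ = 366.431 K
T = 17.9 + 366.431 = 384.331 °C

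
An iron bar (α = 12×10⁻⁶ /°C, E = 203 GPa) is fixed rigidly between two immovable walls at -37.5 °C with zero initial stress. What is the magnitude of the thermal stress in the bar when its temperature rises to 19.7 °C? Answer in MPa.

Fully constrained: the free strain ε = αΔT is blocked, so σ = Eε = EαΔT.
|ΔT| = 57.2 K
σ = 203×10⁹ × 12×10⁻⁶ × 57.2 = 1.39×10⁸ Pa

σ = 139 MPa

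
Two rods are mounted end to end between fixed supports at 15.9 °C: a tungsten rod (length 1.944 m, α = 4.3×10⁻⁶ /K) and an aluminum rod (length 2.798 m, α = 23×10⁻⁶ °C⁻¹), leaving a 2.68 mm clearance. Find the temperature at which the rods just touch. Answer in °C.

Gap closes when ΔL₁ + ΔL₂ = 2.68 mm = 2.68×10⁻³ m
(α₁L₁ + α₂L₂)ΔT = g
α₁L₁ + α₂L₂ = 4.3×10⁻⁶×1.944 + 23×10⁻⁶×2.798 = 7.27132×10⁻⁵ m/K
ΔT = 2.68×10⁻³ / 7.27132×10⁻⁵ = 36.857 K
T = 15.9 + 36.857 = 52.757 °C

T = 52.8 °C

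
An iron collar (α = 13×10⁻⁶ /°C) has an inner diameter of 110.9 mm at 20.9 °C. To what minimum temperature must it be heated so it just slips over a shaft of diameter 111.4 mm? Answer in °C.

T = 368 °C

Required Δd = 111.4 − 110.9 = 0.5 mm
Δd = αd₀ΔT ⇒ ΔT = Δd/(αd₀) = 0.5 / (13×10⁻⁶ × 110.9) = 346.81 K
T_min = 20.9 + 346.81 = 367.71 °C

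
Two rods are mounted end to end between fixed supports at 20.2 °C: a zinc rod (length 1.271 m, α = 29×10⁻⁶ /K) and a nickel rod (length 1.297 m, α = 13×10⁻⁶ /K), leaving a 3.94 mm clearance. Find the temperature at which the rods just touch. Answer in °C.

T = 93.5 °C

Gap closes when ΔL₁ + ΔL₂ = 3.94 mm = 3.94×10⁻³ m
(α₁L₁ + α₂L₂)ΔT = g
α₁L₁ + α₂L₂ = 29×10⁻⁶×1.271 + 13×10⁻⁶×1.297 = 5.372×10⁻⁵ m/K
ΔT = 3.94×10⁻³ / 5.372×10⁻⁵ = 73.343 K
T = 20.2 + 73.343 = 93.543 °C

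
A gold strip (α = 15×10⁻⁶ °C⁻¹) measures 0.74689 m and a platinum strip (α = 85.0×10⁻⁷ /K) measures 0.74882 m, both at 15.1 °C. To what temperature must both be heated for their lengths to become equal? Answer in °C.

Equal length when α₁L₁ΔT − α₂L₂ΔT = L₂ − L₁ = 1.93×10⁻³ m
α₁L₁ = 1.120335×10⁻⁵, α₂L₂ = 6.36497×10⁻⁶ → Δ(αL) = 4.83838×10⁻⁶ m/K
ΔT = 1.93×10⁻³ / 4.83838×10⁻⁶ = 398.894 K, so T = 15.1 + 398.894 = 413.994 °C

T = 414.0 °C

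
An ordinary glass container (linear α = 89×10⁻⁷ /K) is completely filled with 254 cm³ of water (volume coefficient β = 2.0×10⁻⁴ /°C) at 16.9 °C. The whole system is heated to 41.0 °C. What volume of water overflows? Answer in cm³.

The container also expands: β_container ≈ 3α = 2.67×10⁻⁵ /K
Net overflow = V₀(β_liq − 3α_cont)ΔT
β − 3α = 2.00×10⁻⁴ − 2.67×10⁻⁵ = 1.733×10⁻⁴ /K; ΔT = 24.1 K
ΔV = 254 × 1.733×10⁻⁴ × 24.1 = 1.06 cm³

1.06 cm³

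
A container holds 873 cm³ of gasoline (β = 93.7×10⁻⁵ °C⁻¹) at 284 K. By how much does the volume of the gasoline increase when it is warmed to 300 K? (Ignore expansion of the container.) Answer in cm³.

ΔV = 13.1 cm³

|ΔT| = |300 − 284| = 16 K
ΔV = βV₀ΔT = (93.7×10⁻⁵)(873)(16) = 13.1 cm³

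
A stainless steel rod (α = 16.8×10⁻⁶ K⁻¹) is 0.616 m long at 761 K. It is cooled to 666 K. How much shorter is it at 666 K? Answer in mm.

|ΔT| = |666 − 761| = 95 K
ΔL = αL₀ΔT = (16.8×10⁻⁶)(0.616)(95) = 9.83×10⁻⁴ m

ΔL = 0.983 mm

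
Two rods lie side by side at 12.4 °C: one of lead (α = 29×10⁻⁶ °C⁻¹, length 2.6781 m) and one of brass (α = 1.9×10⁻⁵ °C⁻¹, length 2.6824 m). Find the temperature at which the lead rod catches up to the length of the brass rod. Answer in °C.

T = 173.5 °C

Equal length when α₁L₁ΔT − α₂L₂ΔT = L₂ − L₁ = 4.30×10⁻³ m
α₁L₁ = 7.76649×10⁻⁵, α₂L₂ = 5.09656×10⁻⁵ → Δ(αL) = 2.66993×10⁻⁵ m/K
ΔT = 4.30×10⁻³ / 2.66993×10⁻⁵ = 161.053 K, so T = 12.4 + 161.053 = 173.453 °C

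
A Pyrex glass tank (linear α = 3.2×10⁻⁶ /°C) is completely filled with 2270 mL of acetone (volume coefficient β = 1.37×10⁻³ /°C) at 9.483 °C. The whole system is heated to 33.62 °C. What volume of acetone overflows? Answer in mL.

The tank also expands: β_container ≈ 3α = 9.6×10⁻⁶ /K
Net overflow = V₀(β_liq − 3α_cont)ΔT
β − 3α = 1.37×10⁻³ − 9.6×10⁻⁶ = 1.3604×10⁻³ /K; ΔT = 24.137 K
ΔV = 2270 × 1.3604×10⁻³ × 24.137 = 74.5 mL

74.5 mL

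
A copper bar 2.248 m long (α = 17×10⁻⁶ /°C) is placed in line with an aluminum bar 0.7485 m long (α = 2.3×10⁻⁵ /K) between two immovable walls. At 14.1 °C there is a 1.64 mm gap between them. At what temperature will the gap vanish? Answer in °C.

Gap closes when ΔL₁ + ΔL₂ = 1.64 mm = 1.64×10⁻³ m
(α₁L₁ + α₂L₂)ΔT = g
α₁L₁ + α₂L₂ = 17×10⁻⁶×2.248 + 2.3×10⁻⁵×0.7485 = 5.54315×10⁻⁵ m/K
ΔT = 1.64×10⁻³ / 5.54315×10⁻⁵ = 29.586 K
T = 14.1 + 29.586 = 43.686 °C

T = 43.7 °C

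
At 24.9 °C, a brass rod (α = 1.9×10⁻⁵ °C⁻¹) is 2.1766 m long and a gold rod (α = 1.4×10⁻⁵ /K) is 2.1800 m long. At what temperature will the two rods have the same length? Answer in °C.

L₁(1 + α₁ΔT) = L₂(1 + α₂ΔT) ⇒ ΔT = (L₂ − L₁)/(α₁L₁ − α₂L₂)
L₂ − L₁ = 2.1800 − 2.1766 = 3.40×10⁻³ m
α₁L₁ − α₂L₂ = 1.9×10⁻⁵×2.1766 − 1.4×10⁻⁵×2.1800 = 1.08354×10⁻⁵ m/K
ΔT = 3.40×10⁻³ / 1.08354×10⁻⁵ = 313.786 K
T = 24.9 + 313.786 = 338.686 °C

T = 338.7 °C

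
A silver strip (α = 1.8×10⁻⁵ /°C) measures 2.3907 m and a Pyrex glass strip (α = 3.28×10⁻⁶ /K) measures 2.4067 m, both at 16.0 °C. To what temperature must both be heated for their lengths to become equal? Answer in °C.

L₁(1 + α₁ΔT) = L₂(1 + α₂ΔT) ⇒ ΔT = (L₂ − L₁)/(α₁L₁ − α₂L₂)
L₂ − L₁ = 2.4067 − 2.3907 = 1.60×10⁻² m
α₁L₁ − α₂L₂ = 1.8×10⁻⁵×2.3907 − 3.28×10⁻⁶×2.4067 = 3.5138624×10⁻⁵ m/K
ΔT = 1.60×10⁻² / 3.5138624×10⁻⁵ = 455.339 K
T = 16.0 + 455.339 = 471.339 °C

T = 471.3 °C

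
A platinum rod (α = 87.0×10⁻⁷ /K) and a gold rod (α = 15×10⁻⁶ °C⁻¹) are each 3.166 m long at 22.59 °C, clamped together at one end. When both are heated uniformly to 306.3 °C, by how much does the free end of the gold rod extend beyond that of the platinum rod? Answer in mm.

ΔT = 283.71 K
platinum: ΔL = 87.0×10⁻⁷ × 3.166 m × 283.71 = 7.8146×10⁻³ m = 7.8146 mm
gold: ΔL = 15×10⁻⁶ × 3.166 m × 283.71 = 1.3473×10⁻² m = 13.473 mm
difference = 13.473 − 7.8146 = 5.6584 mm

5.66 mm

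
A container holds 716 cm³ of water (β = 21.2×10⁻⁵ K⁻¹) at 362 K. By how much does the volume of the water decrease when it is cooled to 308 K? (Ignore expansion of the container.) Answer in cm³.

|ΔT| = |308 − 362| = 54 K
ΔV = βV₀ΔT = (21.2×10⁻⁵)(716)(54) = 8.20 cm³

ΔV = 8.20 cm³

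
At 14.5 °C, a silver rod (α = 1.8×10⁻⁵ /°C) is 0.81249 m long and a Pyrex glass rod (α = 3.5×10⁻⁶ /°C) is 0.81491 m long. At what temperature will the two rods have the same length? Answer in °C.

L₁(1 + α₁ΔT) = L₂(1 + α₂ΔT) ⇒ ΔT = (L₂ − L₁)/(α₁L₁ − α₂L₂)
L₂ − L₁ = 0.81491 − 0.81249 = 2.42×10⁻³ m
α₁L₁ − α₂L₂ = 1.8×10⁻⁵×0.81249 − 3.5×10⁻⁶×0.81491 = 1.1772635×10⁻⁵ m/K
ΔT = 2.42×10⁻³ / 1.1772635×10⁻⁵ = 205.561 K
T = 14.5 + 205.561 = 220.061 °C

T = 220.1 °C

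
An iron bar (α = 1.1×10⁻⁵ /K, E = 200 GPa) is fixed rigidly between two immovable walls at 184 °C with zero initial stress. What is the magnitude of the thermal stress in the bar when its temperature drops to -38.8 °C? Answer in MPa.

σ = 490 MPa

Fully constrained: the free strain ε = αΔT is blocked, so σ = Eε = EαΔT.
|ΔT| = 222.8 K
σ = 200×10⁹ × 1.1×10⁻⁵ × 222.8 = 4.90×10⁸ Pa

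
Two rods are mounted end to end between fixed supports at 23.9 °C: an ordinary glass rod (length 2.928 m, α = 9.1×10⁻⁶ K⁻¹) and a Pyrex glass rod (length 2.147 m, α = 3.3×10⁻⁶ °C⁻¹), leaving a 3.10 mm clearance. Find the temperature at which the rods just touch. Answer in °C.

T = 116 °C

α₁L₁ = 2.66448×10⁻⁵ m/K, α₂L₂ = 7.0851×10⁻⁶ m/K → total 3.37299×10⁻⁵ m/K
ΔT = g/(α₁L₁+α₂L₂) = 3.10×10⁻³ / 3.37299×10⁻⁵ = 91.91 K
T = 23.9 + 91.91 = 115.81 °C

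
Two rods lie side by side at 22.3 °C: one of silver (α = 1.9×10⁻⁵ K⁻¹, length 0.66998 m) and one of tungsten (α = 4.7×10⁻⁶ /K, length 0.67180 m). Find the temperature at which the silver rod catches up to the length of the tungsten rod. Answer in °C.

Equal length when α₁L₁ΔT − α₂L₂ΔT = L₂ − L₁ = 1.82×10⁻³ m
α₁L₁ = 1.272962×10⁻⁵, α₂L₂ = 3.15746×10⁻⁶ → Δ(αL) = 9.57216×10⁻⁶ m/K
ΔT = 1.82×10⁻³ / 9.57216×10⁻⁶ = 190.135 K, so T = 22.3 + 190.135 = 212.435 °C

T = 212.4 °C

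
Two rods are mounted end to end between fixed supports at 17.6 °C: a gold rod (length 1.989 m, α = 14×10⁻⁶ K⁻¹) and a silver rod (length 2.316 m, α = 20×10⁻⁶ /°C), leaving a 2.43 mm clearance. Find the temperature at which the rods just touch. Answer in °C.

α₁L₁ = 2.7846×10⁻⁵ m/K, α₂L₂ = 4.632×10⁻⁵ m/K → total 7.4166×10⁻⁵ m/K
ΔT = g/(α₁L₁+α₂L₂) = 2.43×10⁻³ / 7.4166×10⁻⁵ = 32.764 K
T = 17.6 + 32.764 = 50.364 °C

T = 50.4 °C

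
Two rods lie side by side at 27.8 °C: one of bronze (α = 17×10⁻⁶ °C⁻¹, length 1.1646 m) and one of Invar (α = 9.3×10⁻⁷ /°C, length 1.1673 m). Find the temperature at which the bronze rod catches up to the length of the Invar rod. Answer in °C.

T = 172.1 °C

Equal length when α₁L₁ΔT − α₂L₂ΔT = L₂ − L₁ = 2.70×10⁻³ m
α₁L₁ = 1.97982×10⁻⁵, α₂L₂ = 1.085589×10⁻⁶ → Δ(αL) = 1.8712611×10⁻⁵ m/K
ΔT = 2.70×10⁻³ / 1.8712611×10⁻⁵ = 144.288 K, so T = 27.8 + 144.288 = 172.088 °C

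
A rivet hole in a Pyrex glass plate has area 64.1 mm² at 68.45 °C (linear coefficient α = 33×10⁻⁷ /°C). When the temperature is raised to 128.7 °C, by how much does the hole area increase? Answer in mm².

ΔA = 0.0255 mm²

Area coefficient ≈ 2α; |ΔT| = 60.25 K
ΔA = 2αA₀ΔT = 2(33×10⁻⁷)(64.1)(60.25) = 0.0255 mm²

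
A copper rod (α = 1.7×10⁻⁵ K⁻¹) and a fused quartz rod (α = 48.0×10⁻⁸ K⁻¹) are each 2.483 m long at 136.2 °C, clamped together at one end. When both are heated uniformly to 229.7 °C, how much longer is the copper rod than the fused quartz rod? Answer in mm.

3.84 mm

ΔT = 93.5 K
copper: ΔL = 1.7×10⁻⁵ × 2.483 m × 93.5 = 3.9467×10⁻³ m = 3.9467 mm
fused quartz: ΔL = 48.0×10⁻⁸ × 2.483 m × 93.5 = 1.1144×10⁻⁴ m = 0.11144 mm
difference = 3.9467 − 0.11144 = 3.83526 mm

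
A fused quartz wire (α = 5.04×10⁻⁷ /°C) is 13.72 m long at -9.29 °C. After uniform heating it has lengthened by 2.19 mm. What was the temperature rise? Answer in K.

ΔT = 317 K

ΔL = αL₀ΔT ⇒ ΔT = ΔL / (αL₀)
ΔT = 2.19×10⁻³ m / (5.04×10⁻⁷ × 13.72 m) = 316.71 K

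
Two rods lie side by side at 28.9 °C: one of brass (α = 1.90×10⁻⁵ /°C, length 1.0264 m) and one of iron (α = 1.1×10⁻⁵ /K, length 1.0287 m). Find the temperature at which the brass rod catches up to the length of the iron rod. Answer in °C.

T = 309.9 °C

L₁(1 + α₁ΔT) = L₂(1 + α₂ΔT) ⇒ ΔT = (L₂ − L₁)/(α₁L₁ − α₂L₂)
L₂ − L₁ = 1.0287 − 1.0264 = 2.30×10⁻³ m
α₁L₁ − α₂L₂ = 1.90×10⁻⁵×1.0264 − 1.1×10⁻⁵×1.0287 = 8.1859×10⁻⁶ m/K
ΔT = 2.30×10⁻³ / 8.1859×10⁻⁶ = 280.971 K
T = 28.9 + 280.971 = 309.871 °C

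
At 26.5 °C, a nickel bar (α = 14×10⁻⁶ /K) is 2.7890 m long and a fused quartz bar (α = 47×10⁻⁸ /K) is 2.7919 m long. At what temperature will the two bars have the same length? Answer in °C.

T = 103.4 °C

Equal length when α₁L₁ΔT − α₂L₂ΔT = L₂ − L₁ = 2.90×10⁻³ m
α₁L₁ = 3.9046×10⁻⁵, α₂L₂ = 1.312193×10⁻⁶ → Δ(αL) = 3.7733807×10⁻⁵ m/K
ΔT = 2.90×10⁻³ / 3.7733807×10⁻⁵ = 76.854 K, so T = 26.5 + 76.854 = 103.354 °C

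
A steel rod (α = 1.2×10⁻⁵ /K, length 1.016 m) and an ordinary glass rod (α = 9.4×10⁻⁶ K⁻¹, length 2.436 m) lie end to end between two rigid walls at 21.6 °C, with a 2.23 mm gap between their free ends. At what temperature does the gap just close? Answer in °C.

Gap closes when ΔL₁ + ΔL₂ = 2.23 mm = 2.23×10⁻³ m
(α₁L₁ + α₂L₂)ΔT = g
α₁L₁ + α₂L₂ = 1.2×10⁻⁵×1.016 + 9.4×10⁻⁶×2.436 = 3.50904×10⁻⁵ m/K
ΔT = 2.23×10⁻³ / 3.50904×10⁻⁵ = 63.550 K
T = 21.6 + 63.550 = 85.150 °C

T = 85.2 °C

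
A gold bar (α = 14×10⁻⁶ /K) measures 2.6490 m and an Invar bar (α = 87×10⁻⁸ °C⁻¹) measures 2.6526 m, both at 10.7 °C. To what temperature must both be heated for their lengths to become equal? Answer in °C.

T = 114.2 °C

Equal length when α₁L₁ΔT − α₂L₂ΔT = L₂ − L₁ = 3.60×10⁻³ m
α₁L₁ = 3.7086×10⁻⁵, α₂L₂ = 2.307762×10⁻⁶ → Δ(αL) = 3.4778238×10⁻⁵ m/K
ΔT = 3.60×10⁻³ / 3.4778238×10⁻⁵ = 103.513 K, so T = 10.7 + 103.513 = 114.213 °C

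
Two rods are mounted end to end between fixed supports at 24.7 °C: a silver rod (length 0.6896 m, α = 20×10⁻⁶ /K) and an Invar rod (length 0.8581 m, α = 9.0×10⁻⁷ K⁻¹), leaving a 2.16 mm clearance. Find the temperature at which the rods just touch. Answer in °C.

T = 173 °C

Gap closes when ΔL₁ + ΔL₂ = 2.16 mm = 2.16×10⁻³ m
(α₁L₁ + α₂L₂)ΔT = g
α₁L₁ + α₂L₂ = 20×10⁻⁶×0.6896 + 9.0×10⁻⁷×0.8581 = 1.456429×10⁻⁵ m/K
ΔT = 2.16×10⁻³ / 1.456429×10⁻⁵ = 148.31 K
T = 24.7 + 148.31 = 173.01 °C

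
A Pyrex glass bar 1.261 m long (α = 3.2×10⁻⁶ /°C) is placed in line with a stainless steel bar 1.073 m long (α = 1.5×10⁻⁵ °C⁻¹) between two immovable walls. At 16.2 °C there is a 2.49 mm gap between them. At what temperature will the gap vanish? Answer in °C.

T = 140 °C

Gap closes when ΔL₁ + ΔL₂ = 2.49 mm = 2.49×10⁻³ m
(α₁L₁ + α₂L₂)ΔT = g
α₁L₁ + α₂L₂ = 3.2×10⁻⁶×1.261 + 1.5×10⁻⁵×1.073 = 2.01302×10⁻⁵ m/K
ΔT = 2.49×10⁻³ / 2.01302×10⁻⁵ = 123.69 K
T = 16.2 + 123.69 = 139.89 °C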